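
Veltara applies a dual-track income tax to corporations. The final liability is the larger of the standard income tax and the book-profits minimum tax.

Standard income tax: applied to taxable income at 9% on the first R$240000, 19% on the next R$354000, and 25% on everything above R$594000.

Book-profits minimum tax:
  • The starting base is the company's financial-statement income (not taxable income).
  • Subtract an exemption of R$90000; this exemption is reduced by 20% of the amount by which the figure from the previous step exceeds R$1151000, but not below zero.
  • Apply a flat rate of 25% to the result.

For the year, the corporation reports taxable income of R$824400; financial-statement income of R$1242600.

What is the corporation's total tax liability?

Book-profits minimum tax:
  Base (financial-statement income): R$1242600
  Exemption: R$90000 − 20% × (R$1242600 − R$1151000) = R$90000 − R$18320 = R$71680
  Base: R$1242600 − R$71680 = R$1170920
  R$1170920 × 25% = R$292730

Standard income tax:
  R$240000 × 9% = R$21600
  R$354000 × 19% = R$67260
  R$230400 × 25% = R$57600
  → R$146460

R$292730 > R$146460, so the book-profits minimum tax is the binding amount.

R$292730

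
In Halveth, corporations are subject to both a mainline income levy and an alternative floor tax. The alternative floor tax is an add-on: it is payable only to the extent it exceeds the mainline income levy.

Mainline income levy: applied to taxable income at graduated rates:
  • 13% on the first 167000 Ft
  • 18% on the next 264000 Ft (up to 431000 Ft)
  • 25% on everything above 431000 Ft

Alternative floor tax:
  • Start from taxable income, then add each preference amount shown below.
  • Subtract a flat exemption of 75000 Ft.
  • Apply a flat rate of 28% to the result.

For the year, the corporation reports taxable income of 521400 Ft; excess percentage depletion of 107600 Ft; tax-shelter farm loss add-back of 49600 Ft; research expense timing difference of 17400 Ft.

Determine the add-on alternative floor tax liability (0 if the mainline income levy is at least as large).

82050 Ft

Alternative floor tax:
  Adjusted income: 521400 Ft + 107600 Ft + 49600 Ft + 17400 Ft = 696000 Ft
  Less exemption 75000 Ft → base 621000 Ft
  621000 Ft × 28% = 173880 Ft

Mainline income levy:
  167000 Ft × 13% = 21710 Ft
  264000 Ft × 18% = 47520 Ft
  90400 Ft × 25% = 22600 Ft
  → 91830 Ft

Excess of alternative floor tax over mainline income levy: 173880 Ft − 91830 Ft = 82050 Ft.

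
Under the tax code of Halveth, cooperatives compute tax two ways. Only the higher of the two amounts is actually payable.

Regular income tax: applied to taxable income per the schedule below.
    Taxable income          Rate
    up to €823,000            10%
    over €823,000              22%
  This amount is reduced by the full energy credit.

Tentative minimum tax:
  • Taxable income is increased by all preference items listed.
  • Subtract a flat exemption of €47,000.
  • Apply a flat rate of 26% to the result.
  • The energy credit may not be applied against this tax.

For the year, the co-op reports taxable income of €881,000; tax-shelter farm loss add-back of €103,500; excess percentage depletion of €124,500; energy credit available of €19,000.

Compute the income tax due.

Tentative minimum tax:
  Adjusted income: €881,000 + €103,500 + €124,500 = €1,109,000
  Less exemption €47,000 → base €1,062,000
  €1,062,000 × 26% = €276,120

Regular income tax:
  €823,000 × 10% = €82,300
  €58,000 × 22% = €12,760
  → €95,060
  Less energy credit €19,000 → €76,060

€276,120 > €76,060, so the tentative minimum tax is the binding amount.

€276,120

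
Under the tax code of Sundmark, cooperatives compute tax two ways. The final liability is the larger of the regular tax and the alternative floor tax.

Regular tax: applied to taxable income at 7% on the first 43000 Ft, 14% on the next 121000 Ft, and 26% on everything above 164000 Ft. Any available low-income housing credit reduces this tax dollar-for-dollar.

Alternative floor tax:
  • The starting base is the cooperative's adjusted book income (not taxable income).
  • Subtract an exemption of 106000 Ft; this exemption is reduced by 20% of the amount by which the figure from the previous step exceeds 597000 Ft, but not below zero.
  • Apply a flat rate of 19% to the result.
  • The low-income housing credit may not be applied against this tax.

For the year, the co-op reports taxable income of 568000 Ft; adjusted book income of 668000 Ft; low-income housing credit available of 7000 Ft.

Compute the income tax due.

117990 Ft

Regular tax:
  43000 Ft × 7% = 3010 Ft
  121000 Ft × 14% = 16940 Ft
  404000 Ft × 26% = 105040 Ft
  → 124990 Ft
  Less low-income housing credit 7000 Ft → 117990 Ft

Alternative floor tax:
  Base (adjusted book income): 668000 Ft
  Exemption: 106000 Ft − 20% × (668000 Ft − 597000 Ft) = 106000 Ft − 14200 Ft = 91800 Ft
  Base: 668000 Ft − 91800 Ft = 576200 Ft
  576200 Ft × 19% = 109478 Ft

117990 Ft > 109478 Ft, so the regular tax governs.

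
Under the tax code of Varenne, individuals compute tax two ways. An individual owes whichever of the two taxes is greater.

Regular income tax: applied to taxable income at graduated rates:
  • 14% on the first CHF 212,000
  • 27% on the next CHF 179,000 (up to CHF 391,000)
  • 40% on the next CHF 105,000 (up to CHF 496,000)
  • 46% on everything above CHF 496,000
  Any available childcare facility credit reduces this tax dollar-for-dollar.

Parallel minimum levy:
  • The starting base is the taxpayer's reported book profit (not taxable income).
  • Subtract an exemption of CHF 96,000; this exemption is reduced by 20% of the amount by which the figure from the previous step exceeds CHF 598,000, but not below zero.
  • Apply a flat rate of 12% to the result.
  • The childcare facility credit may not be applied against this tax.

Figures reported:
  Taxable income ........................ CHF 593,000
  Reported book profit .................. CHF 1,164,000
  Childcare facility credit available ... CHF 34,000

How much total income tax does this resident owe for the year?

Parallel minimum levy:
  Base (reported book profit): CHF 1,164,000
  Exemption: 20% × (CHF 1,164,000 − CHF 598,000) = CHF 113,200 ≥ CHF 96,000, so the exemption is fully phased out
  Base: CHF 1,164,000 − CHF 0 = CHF 1,164,000
  CHF 1,164,000 × 12% = CHF 139,680

Regular income tax:
  CHF 212,000 × 14% = CHF 29,680
  CHF 179,000 × 27% = CHF 48,330
  CHF 105,000 × 40% = CHF 42,000
  CHF 97,000 × 46% = CHF 44,620
  → CHF 164,630
  Less childcare facility credit CHF 34,000 → CHF 130,630

CHF 139,680 > CHF 130,630, so the parallel minimum levy is the binding amount.

CHF 139,680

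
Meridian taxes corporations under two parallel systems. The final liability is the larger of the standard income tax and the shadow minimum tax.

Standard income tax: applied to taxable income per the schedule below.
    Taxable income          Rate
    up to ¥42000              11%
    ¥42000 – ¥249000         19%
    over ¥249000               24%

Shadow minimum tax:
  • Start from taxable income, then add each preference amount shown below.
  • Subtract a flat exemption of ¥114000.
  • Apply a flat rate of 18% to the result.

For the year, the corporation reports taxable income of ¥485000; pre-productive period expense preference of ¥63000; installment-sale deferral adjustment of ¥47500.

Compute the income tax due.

Shadow minimum tax:
  Adjusted income: ¥485000 + ¥63000 + ¥47500 = ¥595500
  Less exemption ¥114000 → base ¥481500
  ¥481500 × 18% = ¥86670

Standard income tax:
  ¥42000 × 11% = ¥4620
  ¥207000 × 19% = ¥39330
  ¥236000 × 24% = ¥56640
  → ¥100590

¥100590 > ¥86670, so the standard income tax governs.

¥100590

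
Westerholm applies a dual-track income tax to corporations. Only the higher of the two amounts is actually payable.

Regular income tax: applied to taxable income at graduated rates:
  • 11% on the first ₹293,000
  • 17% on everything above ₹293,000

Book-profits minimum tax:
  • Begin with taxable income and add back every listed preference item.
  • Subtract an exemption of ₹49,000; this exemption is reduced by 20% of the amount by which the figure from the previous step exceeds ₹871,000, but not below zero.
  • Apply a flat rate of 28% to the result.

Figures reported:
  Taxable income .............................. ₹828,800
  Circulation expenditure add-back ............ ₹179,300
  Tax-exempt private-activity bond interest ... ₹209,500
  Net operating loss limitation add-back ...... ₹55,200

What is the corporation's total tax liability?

₹356,384

Book-profits minimum tax:
  Adjusted income: ₹828,800 + ₹179,300 + ₹209,500 + ₹55,200 = ₹1,272,800
  Exemption: 20% × (₹1,272,800 − ₹871,000) = ₹80,360 ≥ ₹49,000, so the exemption is fully phased out
  Base: ₹1,272,800 − ₹0 = ₹1,272,800
  ₹1,272,800 × 28% = ₹356,384

Regular income tax:
  ₹293,000 × 11% = ₹32,230
  ₹535,800 × 17% = ₹91,086
  → ₹123,316

₹356,384 > ₹123,316, so the book-profits minimum tax is the binding amount.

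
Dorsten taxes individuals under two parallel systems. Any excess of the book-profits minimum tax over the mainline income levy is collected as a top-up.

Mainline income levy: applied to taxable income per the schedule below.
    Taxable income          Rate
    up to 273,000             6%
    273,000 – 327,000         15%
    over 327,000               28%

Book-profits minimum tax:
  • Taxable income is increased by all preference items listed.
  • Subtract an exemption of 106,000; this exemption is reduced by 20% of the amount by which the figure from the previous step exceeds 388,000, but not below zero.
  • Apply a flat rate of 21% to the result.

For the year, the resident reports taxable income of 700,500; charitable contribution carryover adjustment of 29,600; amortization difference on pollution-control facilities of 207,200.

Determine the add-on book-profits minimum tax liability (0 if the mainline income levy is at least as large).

67,773

Book-profits minimum tax:
  Adjusted income: 700,500 + 29,600 + 207,200 = 937,300
  Exemption: 20% × (937,300 − 388,000) = 109,860 ≥ 106,000, so the exemption is fully phased out
  Base: 937,300 − 0 = 937,300
  937,300 × 21% = 196,833

Mainline income levy:
  273,000 × 6% = 16,380
  54,000 × 15% = 8,100
  373,500 × 28% = 104,580
  → 129,060

Excess of book-profits minimum tax over mainline income levy: 196,833 − 129,060 = 67,773.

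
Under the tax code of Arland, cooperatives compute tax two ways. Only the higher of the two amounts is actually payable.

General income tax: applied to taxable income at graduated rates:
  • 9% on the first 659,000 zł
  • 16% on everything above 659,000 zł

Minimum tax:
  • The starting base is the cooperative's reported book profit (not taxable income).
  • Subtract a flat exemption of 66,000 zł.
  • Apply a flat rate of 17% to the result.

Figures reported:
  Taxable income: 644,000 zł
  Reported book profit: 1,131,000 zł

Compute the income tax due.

181,050 zł

Minimum tax:
  Base (reported book profit): 1,131,000 zł
  Less exemption 66,000 zł → base 1,065,000 zł
  1,065,000 zł × 17% = 181,050 zł

General income tax:
  644,000 zł × 9% = 57,960 zł

181,050 zł > 57,960 zł, so the minimum tax is the binding amount.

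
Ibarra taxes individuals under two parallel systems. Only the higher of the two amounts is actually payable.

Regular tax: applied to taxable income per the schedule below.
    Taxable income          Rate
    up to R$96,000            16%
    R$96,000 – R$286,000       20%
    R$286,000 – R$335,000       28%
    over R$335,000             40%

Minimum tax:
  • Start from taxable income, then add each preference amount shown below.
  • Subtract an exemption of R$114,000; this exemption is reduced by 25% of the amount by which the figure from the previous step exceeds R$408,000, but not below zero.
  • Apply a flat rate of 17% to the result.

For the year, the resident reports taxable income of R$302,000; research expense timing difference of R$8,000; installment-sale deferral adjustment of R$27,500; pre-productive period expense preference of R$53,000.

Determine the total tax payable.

R$57,840

Minimum tax:
  Adjusted income: R$302,000 + R$8,000 + R$27,500 + R$53,000 = R$390,500
  Exemption: R$390,500 ≤ R$408,000, so full R$114,000 applies
  Base: R$390,500 − R$114,000 = R$276,500
  R$276,500 × 17% = R$47,005

Regular tax:
  R$96,000 × 16% = R$15,360
  R$190,000 × 20% = R$38,000
  R$16,000 × 28% = R$4,480
  → R$57,840

R$57,840 > R$47,005, so the regular tax governs.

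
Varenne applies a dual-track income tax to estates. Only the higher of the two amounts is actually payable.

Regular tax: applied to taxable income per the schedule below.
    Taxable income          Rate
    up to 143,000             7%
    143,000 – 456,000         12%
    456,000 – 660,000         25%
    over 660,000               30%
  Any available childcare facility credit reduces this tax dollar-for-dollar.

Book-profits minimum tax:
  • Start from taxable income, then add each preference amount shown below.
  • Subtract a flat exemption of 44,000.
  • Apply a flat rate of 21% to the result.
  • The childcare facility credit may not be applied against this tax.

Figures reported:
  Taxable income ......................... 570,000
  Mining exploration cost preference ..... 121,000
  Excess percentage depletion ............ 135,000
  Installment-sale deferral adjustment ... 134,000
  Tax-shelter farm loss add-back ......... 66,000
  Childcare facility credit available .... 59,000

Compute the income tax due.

206,220

Regular tax:
  143,000 × 7% = 10,010
  313,000 × 12% = 37,560
  114,000 × 25% = 28,500
  → 76,070
  Less childcare facility credit 59,000 → 17,070

Book-profits minimum tax:
  Adjusted income: 570,000 + 121,000 + 135,000 + 134,000 + 66,000 = 1,026,000
  Less exemption 44,000 → base 982,000
  982,000 × 21% = 206,220

206,220 > 17,070, so the book-profits minimum tax is the binding amount.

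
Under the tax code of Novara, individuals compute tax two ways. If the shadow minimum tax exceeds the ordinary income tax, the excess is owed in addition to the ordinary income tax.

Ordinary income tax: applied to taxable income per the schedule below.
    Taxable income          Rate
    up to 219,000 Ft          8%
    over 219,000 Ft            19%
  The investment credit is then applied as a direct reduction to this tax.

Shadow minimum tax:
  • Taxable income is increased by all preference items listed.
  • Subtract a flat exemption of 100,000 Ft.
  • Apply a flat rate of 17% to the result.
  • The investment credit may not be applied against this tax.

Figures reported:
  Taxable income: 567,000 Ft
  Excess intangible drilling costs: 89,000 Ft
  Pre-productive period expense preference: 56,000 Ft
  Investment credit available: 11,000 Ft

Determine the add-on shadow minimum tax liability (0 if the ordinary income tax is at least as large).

31,400 Ft

Ordinary income tax:
  219,000 Ft × 8% = 17,520 Ft
  348,000 Ft × 19% = 66,120 Ft
  → 83,640 Ft
  Less investment credit 11,000 Ft → 72,640 Ft

Shadow minimum tax:
  Adjusted income: 567,000 Ft + 89,000 Ft + 56,000 Ft = 712,000 Ft
  Less exemption 100,000 Ft → base 612,000 Ft
  612,000 Ft × 17% = 104,040 Ft

Excess of shadow minimum tax over ordinary income tax: 104,040 Ft − 72,640 Ft = 31,400 Ft.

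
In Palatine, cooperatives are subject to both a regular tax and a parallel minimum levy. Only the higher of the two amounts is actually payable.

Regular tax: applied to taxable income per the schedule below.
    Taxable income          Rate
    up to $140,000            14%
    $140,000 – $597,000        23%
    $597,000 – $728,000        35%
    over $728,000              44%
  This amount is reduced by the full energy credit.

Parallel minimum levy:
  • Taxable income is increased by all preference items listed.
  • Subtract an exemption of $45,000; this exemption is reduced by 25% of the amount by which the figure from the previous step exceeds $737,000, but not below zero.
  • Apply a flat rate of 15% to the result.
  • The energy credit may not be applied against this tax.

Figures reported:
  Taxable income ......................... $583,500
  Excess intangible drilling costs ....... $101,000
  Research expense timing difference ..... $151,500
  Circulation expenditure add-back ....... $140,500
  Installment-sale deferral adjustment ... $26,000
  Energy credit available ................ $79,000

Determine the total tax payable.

$150,375

Parallel minimum levy:
  Adjusted income: $583,500 + $101,000 + $151,500 + $140,500 + $26,000 = $1,002,500
  Exemption: 25% × ($1,002,500 − $737,000) = $66,375 ≥ $45,000, so the exemption is fully phased out
  Base: $1,002,500 − $0 = $1,002,500
  $1,002,500 × 15% = $150,375

Regular tax:
  $140,000 × 14% = $19,600
  $443,500 × 23% = $102,005
  → $121,605
  Less energy credit $79,000 → $42,605

$150,375 > $42,605, so the parallel minimum levy is the binding amount.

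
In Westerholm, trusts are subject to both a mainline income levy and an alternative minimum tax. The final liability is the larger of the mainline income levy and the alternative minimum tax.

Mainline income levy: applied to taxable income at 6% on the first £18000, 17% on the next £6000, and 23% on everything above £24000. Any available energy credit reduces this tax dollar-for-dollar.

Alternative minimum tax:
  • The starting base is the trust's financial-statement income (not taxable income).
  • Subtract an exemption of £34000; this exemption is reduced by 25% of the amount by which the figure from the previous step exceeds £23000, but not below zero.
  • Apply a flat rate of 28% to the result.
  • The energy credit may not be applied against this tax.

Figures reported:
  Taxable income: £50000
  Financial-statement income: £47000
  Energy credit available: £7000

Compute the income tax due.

Alternative minimum tax:
  Base (financial-statement income): £47000
  Exemption: £34000 − 25% × (£47000 − £23000) = £34000 − £6000 = £28000
  Base: £47000 − £28000 = £19000
  £19000 × 28% = £5320

Mainline income levy:
  £18000 × 6% = £1080
  £6000 × 17% = £1020
  £26000 × 23% = £5980
  → £8080
  Less energy credit £7000 → £1080

£5320 > £1080, so the alternative minimum tax is the binding amount.

£5320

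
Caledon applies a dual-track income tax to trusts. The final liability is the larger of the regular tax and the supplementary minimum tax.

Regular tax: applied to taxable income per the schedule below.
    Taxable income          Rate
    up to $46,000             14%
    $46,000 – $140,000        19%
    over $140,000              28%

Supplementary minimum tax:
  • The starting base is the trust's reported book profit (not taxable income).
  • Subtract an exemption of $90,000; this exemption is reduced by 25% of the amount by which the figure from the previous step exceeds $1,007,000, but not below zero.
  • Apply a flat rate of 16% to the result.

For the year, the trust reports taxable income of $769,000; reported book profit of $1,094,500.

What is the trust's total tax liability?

$200,420

Regular tax:
  $46,000 × 14% = $6,440
  $94,000 × 19% = $17,860
  $629,000 × 28% = $176,120
  → $200,420

Supplementary minimum tax:
  Base (reported book profit): $1,094,500
  Exemption: $90,000 − 25% × ($1,094,500 − $1,007,000) = $90,000 − $21,875 = $68,125
  Base: $1,094,500 − $68,125 = $1,026,375
  $1,026,375 × 16% = $164,220

$200,420 > $164,220, so the regular tax governs.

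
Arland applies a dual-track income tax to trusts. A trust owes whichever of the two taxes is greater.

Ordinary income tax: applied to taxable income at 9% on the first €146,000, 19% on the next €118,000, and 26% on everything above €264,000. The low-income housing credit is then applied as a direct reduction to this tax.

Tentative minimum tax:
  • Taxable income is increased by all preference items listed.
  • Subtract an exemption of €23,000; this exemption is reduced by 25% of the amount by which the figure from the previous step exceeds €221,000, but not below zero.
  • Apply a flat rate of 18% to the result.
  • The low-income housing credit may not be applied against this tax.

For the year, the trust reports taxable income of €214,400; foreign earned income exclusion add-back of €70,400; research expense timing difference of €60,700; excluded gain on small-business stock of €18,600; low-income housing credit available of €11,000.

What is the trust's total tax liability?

Ordinary income tax:
  €146,000 × 9% = €13,140
  €68,400 × 19% = €12,996
  → €26,136
  Less low-income housing credit €11,000 → €15,136

Tentative minimum tax:
  Adjusted income: €214,400 + €70,400 + €60,700 + €18,600 = €364,100
  Exemption: 25% × (€364,100 − €221,000) = €35,775 ≥ €23,000, so the exemption is fully phased out
  Base: €364,100 − €0 = €364,100
  €364,100 × 18% = €65,538

€65,538 > €15,136, so the tentative minimum tax is the binding amount.

€65,538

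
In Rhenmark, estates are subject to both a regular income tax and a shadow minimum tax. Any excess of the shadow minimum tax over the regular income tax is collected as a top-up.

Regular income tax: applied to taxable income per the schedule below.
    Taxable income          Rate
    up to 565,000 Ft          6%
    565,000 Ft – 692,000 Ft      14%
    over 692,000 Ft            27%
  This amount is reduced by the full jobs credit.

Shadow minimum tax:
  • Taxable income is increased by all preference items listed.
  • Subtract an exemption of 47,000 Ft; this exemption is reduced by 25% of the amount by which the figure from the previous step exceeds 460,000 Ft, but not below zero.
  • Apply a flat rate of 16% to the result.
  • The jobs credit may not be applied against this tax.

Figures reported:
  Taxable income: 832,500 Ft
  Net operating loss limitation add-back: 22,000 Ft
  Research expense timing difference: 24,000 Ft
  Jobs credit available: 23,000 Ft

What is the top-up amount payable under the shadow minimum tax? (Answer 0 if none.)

Regular income tax:
  565,000 Ft × 6% = 33,900 Ft
  127,000 Ft × 14% = 17,780 Ft
  140,500 Ft × 27% = 37,935 Ft
  → 89,615 Ft
  Less jobs credit 23,000 Ft → 66,615 Ft

Shadow minimum tax:
  Adjusted income: 832,500 Ft + 22,000 Ft + 24,000 Ft = 878,500 Ft
  Exemption: 25% × (878,500 Ft − 460,000 Ft) = 104,625 Ft ≥ 47,000 Ft, so the exemption is fully phased out
  Base: 878,500 Ft − 0 Ft = 878,500 Ft
  878,500 Ft × 16% = 140,560 Ft

Excess of shadow minimum tax over regular income tax: 140,560 Ft − 66,615 Ft = 73,945 Ft.

73,945 Ft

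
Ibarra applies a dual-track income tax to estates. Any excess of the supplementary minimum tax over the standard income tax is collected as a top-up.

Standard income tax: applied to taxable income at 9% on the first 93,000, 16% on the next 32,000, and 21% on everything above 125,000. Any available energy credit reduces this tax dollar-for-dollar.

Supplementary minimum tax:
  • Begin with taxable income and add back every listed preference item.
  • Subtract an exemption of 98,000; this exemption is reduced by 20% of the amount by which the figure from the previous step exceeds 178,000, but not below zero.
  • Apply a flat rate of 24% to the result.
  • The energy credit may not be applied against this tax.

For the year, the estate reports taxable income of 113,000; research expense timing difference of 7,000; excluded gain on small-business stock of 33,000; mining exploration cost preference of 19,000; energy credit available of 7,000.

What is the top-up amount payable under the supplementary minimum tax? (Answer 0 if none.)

13,190

Standard income tax:
  93,000 × 9% = 8,370
  20,000 × 16% = 3,200
  → 11,570
  Less energy credit 7,000 → 4,570

Supplementary minimum tax:
  Adjusted income: 113,000 + 7,000 + 33,000 + 19,000 = 172,000
  Exemption: 172,000 ≤ 178,000, so full 98,000 applies
  Base: 172,000 − 98,000 = 74,000
  74,000 × 24% = 17,760

Excess of supplementary minimum tax over standard income tax: 17,760 − 4,570 = 13,190.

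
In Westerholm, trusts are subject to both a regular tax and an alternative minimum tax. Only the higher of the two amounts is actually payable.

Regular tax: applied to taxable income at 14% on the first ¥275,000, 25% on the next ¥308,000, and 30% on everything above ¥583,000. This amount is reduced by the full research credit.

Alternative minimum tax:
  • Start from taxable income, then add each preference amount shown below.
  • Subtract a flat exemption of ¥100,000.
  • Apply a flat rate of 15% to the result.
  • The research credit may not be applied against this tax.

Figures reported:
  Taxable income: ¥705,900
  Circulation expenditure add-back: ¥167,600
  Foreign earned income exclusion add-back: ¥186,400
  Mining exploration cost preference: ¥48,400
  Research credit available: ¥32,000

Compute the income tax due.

¥151,245

Regular tax:
  ¥275,000 × 14% = ¥38,500
  ¥308,000 × 25% = ¥77,000
  ¥122,900 × 30% = ¥36,870
  → ¥152,370
  Less research credit ¥32,000 → ¥120,370

Alternative minimum tax:
  Adjusted income: ¥705,900 + ¥167,600 + ¥186,400 + ¥48,400 = ¥1,108,300
  Less exemption ¥100,000 → base ¥1,008,300
  ¥1,008,300 × 15% = ¥151,245

¥151,245 > ¥120,370, so the alternative minimum tax is the binding amount.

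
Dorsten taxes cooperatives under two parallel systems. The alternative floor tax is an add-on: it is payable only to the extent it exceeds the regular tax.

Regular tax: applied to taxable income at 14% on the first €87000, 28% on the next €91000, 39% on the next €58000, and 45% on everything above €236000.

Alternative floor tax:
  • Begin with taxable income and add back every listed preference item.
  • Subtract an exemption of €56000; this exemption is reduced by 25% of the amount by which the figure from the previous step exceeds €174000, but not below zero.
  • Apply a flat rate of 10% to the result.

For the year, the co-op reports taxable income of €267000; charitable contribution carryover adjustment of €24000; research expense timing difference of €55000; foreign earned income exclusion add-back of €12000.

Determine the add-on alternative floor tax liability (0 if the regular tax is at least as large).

Alternative floor tax:
  Adjusted income: €267000 + €24000 + €55000 + €12000 = €358000
  Exemption: €56000 − 25% × (€358000 − €174000) = €56000 − €46000 = €10000
  Base: €358000 − €10000 = €348000
  €348000 × 10% = €34800

Regular tax:
  €87000 × 14% = €12180
  €91000 × 28% = €25480
  €58000 × 39% = €22620
  €31000 × 45% = €13950
  → €74230

€34800 ≤ €74230, so no add-on is due.

€0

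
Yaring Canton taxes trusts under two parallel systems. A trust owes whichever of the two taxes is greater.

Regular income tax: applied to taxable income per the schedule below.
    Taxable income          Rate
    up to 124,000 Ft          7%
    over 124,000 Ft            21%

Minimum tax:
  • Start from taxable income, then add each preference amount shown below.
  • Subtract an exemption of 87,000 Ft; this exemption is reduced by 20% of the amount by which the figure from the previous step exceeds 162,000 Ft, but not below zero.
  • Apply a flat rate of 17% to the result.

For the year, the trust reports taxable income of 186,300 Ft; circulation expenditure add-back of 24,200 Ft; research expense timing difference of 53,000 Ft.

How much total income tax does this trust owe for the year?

Regular income tax:
  124,000 Ft × 7% = 8,680 Ft
  62,300 Ft × 21% = 13,083 Ft
  → 21,763 Ft

Minimum tax:
  Adjusted income: 186,300 Ft + 24,200 Ft + 53,000 Ft = 263,500 Ft
  Exemption: 87,000 Ft − 20% × (263,500 Ft − 162,000 Ft) = 87,000 Ft − 20,300 Ft = 66,700 Ft
  Base: 263,500 Ft − 66,700 Ft = 196,800 Ft
  196,800 Ft × 17% = 33,456 Ft

33,456 Ft > 21,763 Ft, so the minimum tax is the binding amount.

33,456 Ft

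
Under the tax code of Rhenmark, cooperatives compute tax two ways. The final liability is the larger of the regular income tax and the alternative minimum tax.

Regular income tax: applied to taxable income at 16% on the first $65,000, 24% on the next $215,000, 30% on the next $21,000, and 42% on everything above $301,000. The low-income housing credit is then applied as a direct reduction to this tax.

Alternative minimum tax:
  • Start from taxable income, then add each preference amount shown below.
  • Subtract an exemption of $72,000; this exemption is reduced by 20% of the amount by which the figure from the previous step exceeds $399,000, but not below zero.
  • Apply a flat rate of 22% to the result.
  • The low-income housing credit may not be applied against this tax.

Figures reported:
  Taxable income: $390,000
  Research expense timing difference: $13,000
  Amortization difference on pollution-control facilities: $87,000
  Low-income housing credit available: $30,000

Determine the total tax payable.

Alternative minimum tax:
  Adjusted income: $390,000 + $13,000 + $87,000 = $490,000
  Exemption: $72,000 − 20% × ($490,000 − $399,000) = $72,000 − $18,200 = $53,800
  Base: $490,000 − $53,800 = $436,200
  $436,200 × 22% = $95,964

Regular income tax:
  $65,000 × 16% = $10,400
  $215,000 × 24% = $51,600
  $21,000 × 30% = $6,300
  $89,000 × 42% = $37,380
  → $105,680
  Less low-income housing credit $30,000 → $75,680

$95,964 > $75,680, so the alternative minimum tax is the binding amount.

$95,964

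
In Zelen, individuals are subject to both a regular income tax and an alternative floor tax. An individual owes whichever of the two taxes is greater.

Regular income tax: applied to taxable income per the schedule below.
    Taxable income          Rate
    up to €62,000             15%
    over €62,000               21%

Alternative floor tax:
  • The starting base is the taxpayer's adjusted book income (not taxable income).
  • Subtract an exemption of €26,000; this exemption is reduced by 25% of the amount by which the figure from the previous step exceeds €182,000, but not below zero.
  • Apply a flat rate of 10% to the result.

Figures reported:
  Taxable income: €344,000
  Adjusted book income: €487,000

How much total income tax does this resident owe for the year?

€68,520

Regular income tax:
  €62,000 × 15% = €9,300
  €282,000 × 21% = €59,220
  → €68,520

Alternative floor tax:
  Base (adjusted book income): €487,000
  Exemption: 25% × (€487,000 − €182,000) = €76,250 ≥ €26,000, so the exemption is fully phased out
  Base: €487,000 − €0 = €487,000
  €487,000 × 10% = €48,700

€68,520 > €48,700, so the regular income tax governs.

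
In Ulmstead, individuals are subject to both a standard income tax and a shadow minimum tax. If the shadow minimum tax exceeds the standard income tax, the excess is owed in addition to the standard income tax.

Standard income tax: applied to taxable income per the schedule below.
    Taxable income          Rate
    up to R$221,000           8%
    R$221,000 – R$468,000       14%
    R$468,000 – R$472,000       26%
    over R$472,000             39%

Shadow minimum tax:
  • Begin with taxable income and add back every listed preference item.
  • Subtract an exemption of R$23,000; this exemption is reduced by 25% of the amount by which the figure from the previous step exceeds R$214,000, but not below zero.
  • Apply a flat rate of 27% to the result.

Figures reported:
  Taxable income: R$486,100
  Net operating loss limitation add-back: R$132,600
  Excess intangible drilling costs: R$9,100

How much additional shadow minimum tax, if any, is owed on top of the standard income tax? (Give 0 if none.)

R$110,707

Standard income tax:
  R$221,000 × 8% = R$17,680
  R$247,000 × 14% = R$34,580
  R$4,000 × 26% = R$1,040
  R$14,100 × 39% = R$5,499
  → R$58,799

Shadow minimum tax:
  Adjusted income: R$486,100 + R$132,600 + R$9,100 = R$627,800
  Exemption: 25% × (R$627,800 − R$214,000) = R$103,450 ≥ R$23,000, so the exemption is fully phased out
  Base: R$627,800 − R$0 = R$627,800
  R$627,800 × 27% = R$169,506

Excess of shadow minimum tax over standard income tax: R$169,506 − R$58,799 = R$110,707.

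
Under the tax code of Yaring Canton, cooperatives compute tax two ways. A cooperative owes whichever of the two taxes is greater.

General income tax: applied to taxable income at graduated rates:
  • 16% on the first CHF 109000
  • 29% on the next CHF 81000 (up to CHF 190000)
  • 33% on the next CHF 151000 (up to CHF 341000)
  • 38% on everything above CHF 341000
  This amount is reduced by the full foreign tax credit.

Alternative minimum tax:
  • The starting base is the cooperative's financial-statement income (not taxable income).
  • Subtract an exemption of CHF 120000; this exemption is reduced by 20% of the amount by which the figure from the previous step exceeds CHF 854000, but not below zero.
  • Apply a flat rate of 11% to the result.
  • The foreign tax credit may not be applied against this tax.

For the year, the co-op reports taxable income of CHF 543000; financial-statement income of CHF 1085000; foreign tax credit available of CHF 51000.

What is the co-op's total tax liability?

Alternative minimum tax:
  Base (financial-statement income): CHF 1085000
  Exemption: CHF 120000 − 20% × (CHF 1085000 − CHF 854000) = CHF 120000 − CHF 46200 = CHF 73800
  Base: CHF 1085000 − CHF 73800 = CHF 1011200
  CHF 1011200 × 11% = CHF 111232

General income tax:
  CHF 109000 × 16% = CHF 17440
  CHF 81000 × 29% = CHF 23490
  CHF 151000 × 33% = CHF 49830
  CHF 202000 × 38% = CHF 76760
  → CHF 167520
  Less foreign tax credit CHF 51000 → CHF 116520

CHF 116520 > CHF 111232, so the general income tax governs.

CHF 116520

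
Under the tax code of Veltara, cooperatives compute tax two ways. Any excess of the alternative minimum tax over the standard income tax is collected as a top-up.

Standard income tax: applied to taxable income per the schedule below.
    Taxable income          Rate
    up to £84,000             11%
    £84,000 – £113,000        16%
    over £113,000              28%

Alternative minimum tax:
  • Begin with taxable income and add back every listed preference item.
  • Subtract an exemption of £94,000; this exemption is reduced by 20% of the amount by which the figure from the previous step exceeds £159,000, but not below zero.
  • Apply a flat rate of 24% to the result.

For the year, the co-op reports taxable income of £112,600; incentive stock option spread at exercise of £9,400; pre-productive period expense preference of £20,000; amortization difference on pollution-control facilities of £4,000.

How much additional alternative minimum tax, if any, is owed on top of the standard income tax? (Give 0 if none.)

£0

Alternative minimum tax:
  Adjusted income: £112,600 + £9,400 + £20,000 + £4,000 = £146,000
  Exemption: £146,000 ≤ £159,000, so full £94,000 applies
  Base: £146,000 − £94,000 = £52,000
  £52,000 × 24% = £12,480

Standard income tax:
  £84,000 × 11% = £9,240
  £28,600 × 16% = £4,576
  → £13,816

£12,480 ≤ £13,816, so no add-on is due.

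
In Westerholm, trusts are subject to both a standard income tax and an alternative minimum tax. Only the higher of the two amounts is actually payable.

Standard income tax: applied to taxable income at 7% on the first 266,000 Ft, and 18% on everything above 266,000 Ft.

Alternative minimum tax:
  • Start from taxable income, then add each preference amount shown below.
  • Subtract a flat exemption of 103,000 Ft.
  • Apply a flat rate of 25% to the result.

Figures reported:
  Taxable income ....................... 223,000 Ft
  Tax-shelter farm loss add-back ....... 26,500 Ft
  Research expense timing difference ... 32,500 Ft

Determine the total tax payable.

44,750 Ft

Alternative minimum tax:
  Adjusted income: 223,000 Ft + 26,500 Ft + 32,500 Ft = 282,000 Ft
  Less exemption 103,000 Ft → base 179,000 Ft
  179,000 Ft × 25% = 44,750 Ft

Standard income tax:
  223,000 Ft × 7% = 15,610 Ft

44,750 Ft > 15,610 Ft, so the alternative minimum tax is the binding amount.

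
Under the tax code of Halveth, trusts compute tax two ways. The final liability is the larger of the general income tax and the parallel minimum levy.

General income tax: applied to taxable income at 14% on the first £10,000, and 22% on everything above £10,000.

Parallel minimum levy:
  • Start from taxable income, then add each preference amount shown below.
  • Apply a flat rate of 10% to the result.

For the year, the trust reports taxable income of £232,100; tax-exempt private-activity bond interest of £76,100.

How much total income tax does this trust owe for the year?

Parallel minimum levy:
  Adjusted income: £232,100 + £76,100 = £308,200
  £308,200 × 10% = £30,820

General income tax:
  £10,000 × 14% = £1,400
  £222,100 × 22% = £48,862
  → £50,262

£50,262 > £30,820, so the general income tax governs.

£50,262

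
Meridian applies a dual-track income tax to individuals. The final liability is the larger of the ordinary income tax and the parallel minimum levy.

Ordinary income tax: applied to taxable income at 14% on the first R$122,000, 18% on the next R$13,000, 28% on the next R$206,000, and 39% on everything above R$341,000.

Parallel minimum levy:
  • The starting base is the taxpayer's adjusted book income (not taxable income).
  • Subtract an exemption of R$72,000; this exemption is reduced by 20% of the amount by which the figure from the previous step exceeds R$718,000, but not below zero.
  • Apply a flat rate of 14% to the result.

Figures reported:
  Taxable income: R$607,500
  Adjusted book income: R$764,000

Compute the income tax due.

R$181,035

Parallel minimum levy:
  Base (adjusted book income): R$764,000
  Exemption: R$72,000 − 20% × (R$764,000 − R$718,000) = R$72,000 − R$9,200 = R$62,800
  Base: R$764,000 − R$62,800 = R$701,200
  R$701,200 × 14% = R$98,168

Ordinary income tax:
  R$122,000 × 14% = R$17,080
  R$13,000 × 18% = R$2,340
  R$206,000 × 28% = R$57,680
  R$266,500 × 39% = R$103,935
  → R$181,035

R$181,035 > R$98,168, so the ordinary income tax governs.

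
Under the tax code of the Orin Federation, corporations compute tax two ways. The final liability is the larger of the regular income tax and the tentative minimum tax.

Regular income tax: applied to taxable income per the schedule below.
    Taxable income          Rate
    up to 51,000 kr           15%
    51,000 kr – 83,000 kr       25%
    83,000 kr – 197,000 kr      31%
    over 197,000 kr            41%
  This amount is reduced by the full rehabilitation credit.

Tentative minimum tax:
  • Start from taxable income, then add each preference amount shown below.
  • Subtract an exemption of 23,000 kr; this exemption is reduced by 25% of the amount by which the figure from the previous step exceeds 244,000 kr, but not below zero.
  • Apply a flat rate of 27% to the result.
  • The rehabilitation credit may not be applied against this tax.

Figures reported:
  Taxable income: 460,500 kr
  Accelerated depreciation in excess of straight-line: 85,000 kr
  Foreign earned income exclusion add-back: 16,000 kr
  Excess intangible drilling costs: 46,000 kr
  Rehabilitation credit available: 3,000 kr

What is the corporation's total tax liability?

Regular income tax:
  51,000 kr × 15% = 7,650 kr
  32,000 kr × 25% = 8,000 kr
  114,000 kr × 31% = 35,340 kr
  263,500 kr × 41% = 108,035 kr
  → 159,025 kr
  Less rehabilitation credit 3,000 kr → 156,025 kr

Tentative minimum tax:
  Adjusted income: 460,500 kr + 85,000 kr + 16,000 kr + 46,000 kr = 607,500 kr
  Exemption: 25% × (607,500 kr − 244,000 kr) = 90,875 kr ≥ 23,000 kr, so the exemption is fully phased out
  Base: 607,500 kr − 0 kr = 607,500 kr
  607,500 kr × 27% = 164,025 kr

164,025 kr > 156,025 kr, so the tentative minimum tax is the binding amount.

164,025 kr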